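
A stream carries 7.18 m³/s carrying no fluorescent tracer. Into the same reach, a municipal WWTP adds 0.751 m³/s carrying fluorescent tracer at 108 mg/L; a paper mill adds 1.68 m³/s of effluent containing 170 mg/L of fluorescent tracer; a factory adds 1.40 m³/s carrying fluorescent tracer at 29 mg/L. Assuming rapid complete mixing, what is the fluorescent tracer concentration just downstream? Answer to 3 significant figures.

Conservation of mass: C = (7.180·0 + 0.7510·108.0 + 1.680·170.0 + 1.400·29.00) / 11.01 = 407.3/11.01 = 36.99 mg/L.

37.0 mg/L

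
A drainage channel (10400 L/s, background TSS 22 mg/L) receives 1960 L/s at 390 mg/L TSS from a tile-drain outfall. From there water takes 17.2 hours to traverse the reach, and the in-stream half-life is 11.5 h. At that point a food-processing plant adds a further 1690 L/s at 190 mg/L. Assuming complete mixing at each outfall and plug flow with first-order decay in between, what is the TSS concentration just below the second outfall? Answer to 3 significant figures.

47.9 mg/L

Flow-weighted average: C = (10400·22.00 + 1960·390.0) / 12360 = 993200/12360 = 80.36 mg/L; combined flow 12360 L/s.
Half-life 11.5 h → k = ln 2 / 11.5 = 0.06027 h⁻¹ = 1.447 d⁻¹.
Decay over the reach: 80.36·exp(−kt) = 80.36·0.3546 = 28.50 mg/L.
Second outfall: C = (12360·28.50 + 1690·190.0)/14050 = 47.92 mg/L.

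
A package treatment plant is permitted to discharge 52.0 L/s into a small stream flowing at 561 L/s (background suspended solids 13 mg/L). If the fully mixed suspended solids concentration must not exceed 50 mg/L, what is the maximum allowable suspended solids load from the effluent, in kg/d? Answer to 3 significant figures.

2020 kg/d

Mass balance at the limit: 561.0·13.00 + 52.00·Cₑ = 613.0·50 → Cₑ = 449.2 mg/L.
52.00 L/s = 0.05200 m³/s. Load = 0.05200 m³/s × 449.2 g/m³ × 86 400 s/d = 2018 kg/d.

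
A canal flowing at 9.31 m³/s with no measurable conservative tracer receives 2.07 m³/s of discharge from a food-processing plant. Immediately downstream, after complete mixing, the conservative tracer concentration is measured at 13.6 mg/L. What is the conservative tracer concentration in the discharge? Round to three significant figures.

Mass balance: 9.310·0 + 2.070·Cₑ = 11.38·13.60
→ Cₑ = (11.38·13.60 − 9.310·0) / 2.070 = 74.77 mg/L.

74.8 mg/L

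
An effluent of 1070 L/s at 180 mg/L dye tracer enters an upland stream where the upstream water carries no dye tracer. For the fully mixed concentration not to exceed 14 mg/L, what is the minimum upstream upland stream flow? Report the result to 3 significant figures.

12700 L/s

Set C_mix = 14: (Q·0 + 1070·180.0) / (Q + 1070) = 14
→ Q = 1070·(180.0 − 14)/(14 − 0) = 12690 L/s.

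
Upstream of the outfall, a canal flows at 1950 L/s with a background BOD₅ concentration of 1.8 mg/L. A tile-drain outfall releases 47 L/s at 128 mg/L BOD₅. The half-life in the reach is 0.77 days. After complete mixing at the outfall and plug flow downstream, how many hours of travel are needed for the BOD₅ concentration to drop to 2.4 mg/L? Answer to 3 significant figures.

18.3 h

Mass balance: C = (1950·1.800 + 47.00·128.0) / 1997 = 9526/1997 = 4.770 mg/L.
Half-life 0.77 d → k = ln 2 / 0.77 = 0.9002 d⁻¹.
4.770·exp(−k·t) = 2.4 → t = ln(4.770/2.4)/k = 65930 s = 18.31 h.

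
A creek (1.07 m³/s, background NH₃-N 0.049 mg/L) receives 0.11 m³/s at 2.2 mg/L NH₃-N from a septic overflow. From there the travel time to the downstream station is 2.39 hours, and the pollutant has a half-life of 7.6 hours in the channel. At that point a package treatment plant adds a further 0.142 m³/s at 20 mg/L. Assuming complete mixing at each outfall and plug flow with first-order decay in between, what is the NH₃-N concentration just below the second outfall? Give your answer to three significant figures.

2.33 mg/L

Mass balance: C = (1.070·0.04900 + 0.1100·2.200) / 1.180 = 0.2944/1.180 = 0.2495 mg/L; combined flow 1.180 m³/s.
Half-life 7.6 h → k = ln 2 / 7.6 = 0.09120 h⁻¹ = 2.189 d⁻¹.
Decay over the reach: 0.2495·exp(−kt) = 0.2495·0.8041 = 0.2006 mg/L.
Second outfall: C = (1.180·0.2006 + 0.1420·20.00)/1.322 = 2.327 mg/L.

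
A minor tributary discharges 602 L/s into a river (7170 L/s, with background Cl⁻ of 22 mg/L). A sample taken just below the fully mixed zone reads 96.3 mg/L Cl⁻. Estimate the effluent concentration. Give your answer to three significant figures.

981 mg/L

Mass balance: 7170·22.00 + 602.0·Cₑ = 7772·96.30
→ Cₑ = (7772·96.30 − 7170·22.00) / 602.0 = 981.2 mg/L.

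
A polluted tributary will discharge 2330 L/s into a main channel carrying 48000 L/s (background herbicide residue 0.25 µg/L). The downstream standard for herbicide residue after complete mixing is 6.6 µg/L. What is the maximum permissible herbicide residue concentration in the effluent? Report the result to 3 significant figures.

137 µg/L

At the limit, (Qr·Cr + Qe·Cₑ)/(Qr + Qe) = 6.6:
Cₑ = (50330·6.6 − 48000·0.2500) / 2330 = 137.4 µg/L.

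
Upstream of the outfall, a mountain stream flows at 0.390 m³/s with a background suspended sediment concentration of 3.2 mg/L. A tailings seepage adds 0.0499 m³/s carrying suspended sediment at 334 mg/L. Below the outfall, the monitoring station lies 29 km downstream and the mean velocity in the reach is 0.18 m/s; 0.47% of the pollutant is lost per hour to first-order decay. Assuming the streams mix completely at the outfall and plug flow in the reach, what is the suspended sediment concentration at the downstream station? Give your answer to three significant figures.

33.0 mg/L

Conservation of mass: C = (0.3900·3.200 + 0.04990·334.0) / 0.4399 = 17.91/0.4399 = 40.72 mg/L.
Travel time t = 29·1000 / 0.18 = 161100 s = 44.75 h.
0.47%/h lost → k = −ln(1 − 0.0047) = 0.004711 h⁻¹.
First-order decay: C = 40.72·exp(−k·t) = 40.72·0.8099 = 32.98 mg/L.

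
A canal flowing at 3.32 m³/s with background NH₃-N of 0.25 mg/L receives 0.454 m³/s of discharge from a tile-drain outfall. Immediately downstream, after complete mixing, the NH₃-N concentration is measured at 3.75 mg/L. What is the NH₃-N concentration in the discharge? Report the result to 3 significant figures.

Mass balance: 3.320·0.2500 + 0.4540·Cₑ = 3.774·3.750
→ Cₑ = (3.774·3.750 − 3.320·0.2500) / 0.4540 = 29.34 mg/L.

29.3 mg/L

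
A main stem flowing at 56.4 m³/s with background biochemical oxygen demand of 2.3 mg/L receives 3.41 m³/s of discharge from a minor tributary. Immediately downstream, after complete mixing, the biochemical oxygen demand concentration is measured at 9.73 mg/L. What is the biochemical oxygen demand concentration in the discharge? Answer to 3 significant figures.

Mass balance: 56.40·2.300 + 3.410·Cₑ = 59.81·9.730
→ Cₑ = (59.81·9.730 − 56.40·2.300) / 3.410 = 132.6 mg/L.

133 mg/L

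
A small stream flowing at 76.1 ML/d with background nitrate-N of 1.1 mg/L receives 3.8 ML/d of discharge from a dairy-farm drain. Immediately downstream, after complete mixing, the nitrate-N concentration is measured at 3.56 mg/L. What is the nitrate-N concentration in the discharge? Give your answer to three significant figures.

52.8 mg/L

Mass balance: 76.10·1.100 + 3.800·Cₑ = 79.90·3.560
→ Cₑ = (79.90·3.560 − 76.10·1.100) / 3.800 = 52.82 mg/L.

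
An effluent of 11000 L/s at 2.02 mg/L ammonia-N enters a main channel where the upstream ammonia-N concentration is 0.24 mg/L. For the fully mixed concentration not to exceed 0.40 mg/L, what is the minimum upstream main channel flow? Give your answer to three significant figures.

111000 L/s

Set C_mix = 0.40: (Q·0.2400 + 11000·2.020) / (Q + 11000) = 0.40
→ Q = 11000·(2.020 − 0.40)/(0.40 − 0.2400) = 111400 L/s.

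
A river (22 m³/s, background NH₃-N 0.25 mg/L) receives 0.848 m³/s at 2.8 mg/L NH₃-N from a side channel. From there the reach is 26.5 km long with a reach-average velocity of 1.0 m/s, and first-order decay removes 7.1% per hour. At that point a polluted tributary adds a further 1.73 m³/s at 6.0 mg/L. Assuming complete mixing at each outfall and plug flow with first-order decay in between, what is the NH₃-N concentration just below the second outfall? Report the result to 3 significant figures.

Flow-weighted average: C = (22.00·0.2500 + 0.8480·2.800) / 22.85 = 7.874/22.85 = 0.3446 mg/L; combined flow 22.85 m³/s.
Travel time t = 26.5·1000 / 1.0 = 26500 s = 7.361 h.
7.1%/h lost → k = −ln(1 − 0.071) = 0.07365 h⁻¹.
First-order decay: C = 0.3446·exp(−k·t) = 0.3446·0.5815 = 0.2004 mg/L.
Second outfall: C = (22.85·0.2004 + 1.730·6.000)/24.58 = 0.6086 mg/L.

0.609 mg/L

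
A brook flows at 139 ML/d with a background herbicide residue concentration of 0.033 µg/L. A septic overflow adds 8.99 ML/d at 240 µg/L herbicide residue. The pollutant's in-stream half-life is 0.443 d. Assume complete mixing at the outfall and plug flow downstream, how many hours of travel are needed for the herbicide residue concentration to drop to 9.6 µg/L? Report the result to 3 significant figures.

Conservation of mass: C = (139.0·0.03300 + 8.990·240.0) / 148.0 = 2162/148.0 = 14.61 µg/L.
Half-life 0.443 d → k = ln 2 / 0.443 = 1.565 d⁻¹.
14.61·exp(−k·t) = 9.6 → t = ln(14.61/9.6)/k = 23190 s = 6.442 h.

6.44 h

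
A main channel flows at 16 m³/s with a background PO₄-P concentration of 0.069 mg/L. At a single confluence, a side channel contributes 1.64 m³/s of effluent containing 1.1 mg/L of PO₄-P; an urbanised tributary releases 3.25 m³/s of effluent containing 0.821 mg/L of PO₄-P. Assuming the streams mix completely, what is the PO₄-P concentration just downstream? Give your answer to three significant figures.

0.267 mg/L

After mixing, C = (16.00·0.06900 + 1.640·1.100 + 3.250·0.8210) / 20.89 = 5.576/20.89 = 0.2669 mg/L.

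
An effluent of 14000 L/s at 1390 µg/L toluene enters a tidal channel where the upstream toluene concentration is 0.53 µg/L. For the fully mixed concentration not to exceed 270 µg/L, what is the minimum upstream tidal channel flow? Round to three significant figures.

58200 L/s

Set C_mix = 270: (Q·0.5300 + 14000·1390) / (Q + 14000) = 270
→ Q = 14000·(1390 − 270)/(270 − 0.5300) = 58190 L/s.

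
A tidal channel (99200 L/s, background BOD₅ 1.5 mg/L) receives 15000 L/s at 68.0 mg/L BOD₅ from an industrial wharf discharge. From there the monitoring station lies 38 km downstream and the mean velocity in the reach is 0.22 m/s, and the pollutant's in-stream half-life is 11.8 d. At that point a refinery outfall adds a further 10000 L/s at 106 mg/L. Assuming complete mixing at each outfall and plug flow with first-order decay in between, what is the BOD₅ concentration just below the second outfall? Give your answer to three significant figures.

Mixed concentration C = ΣQC/ΣQ = (99200·1.500 + 15000·68.00) / 114200 = 1169000/114200 = 10.23 mg/L; combined flow 114200 L/s.
Travel time t = 38·1000 / 0.22 = 172700 s = 47.98 h.
Half-life 11.8 d → k = ln 2 / 11.8 = 0.05874 d⁻¹.
After decay, C = 10.23 × e^(−kt) = 10.23 × 0.8892 = 9.101 mg/L.
At the second outfall, C = (114200·9.101 + 10000·106.0) / (114200 + 10000) = 16.90 mg/L.

16.9 mg/L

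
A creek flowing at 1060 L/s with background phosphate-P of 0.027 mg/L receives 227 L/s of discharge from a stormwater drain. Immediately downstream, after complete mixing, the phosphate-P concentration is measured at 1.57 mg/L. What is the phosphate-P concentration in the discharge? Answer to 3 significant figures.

8.78 mg/L

Mass balance: 1060·0.02700 + 227.0·Cₑ = 1287·1.570
→ Cₑ = (1287·1.570 − 1060·0.02700) / 227.0 = 8.775 mg/L.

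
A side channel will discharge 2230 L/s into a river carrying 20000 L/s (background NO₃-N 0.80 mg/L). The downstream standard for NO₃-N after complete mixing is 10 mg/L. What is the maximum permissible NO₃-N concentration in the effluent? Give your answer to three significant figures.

At the limit, (Qr·Cr + Qe·Cₑ)/(Qr + Qe) = 10:
Cₑ = (22230·10 − 20000·0.8000) / 2230 = 92.51 mg/L.

92.5 mg/L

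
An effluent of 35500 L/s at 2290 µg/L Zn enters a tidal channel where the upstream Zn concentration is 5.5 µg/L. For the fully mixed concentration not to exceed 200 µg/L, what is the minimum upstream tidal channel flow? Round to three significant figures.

381000 L/s

Set C_mix = 200: (Q·5.500 + 35500·2290) / (Q + 35500) = 200
→ Q = 35500·(2290 − 200)/(200 − 5.500) = 381500 L/s.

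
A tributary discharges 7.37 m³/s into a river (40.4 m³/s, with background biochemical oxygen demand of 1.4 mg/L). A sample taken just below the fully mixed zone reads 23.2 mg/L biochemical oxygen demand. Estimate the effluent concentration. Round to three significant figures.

Mass balance: 40.40·1.400 + 7.370·Cₑ = 47.77·23.20
→ Cₑ = (47.77·23.20 − 40.40·1.400) / 7.370 = 142.7 mg/L.

143 mg/L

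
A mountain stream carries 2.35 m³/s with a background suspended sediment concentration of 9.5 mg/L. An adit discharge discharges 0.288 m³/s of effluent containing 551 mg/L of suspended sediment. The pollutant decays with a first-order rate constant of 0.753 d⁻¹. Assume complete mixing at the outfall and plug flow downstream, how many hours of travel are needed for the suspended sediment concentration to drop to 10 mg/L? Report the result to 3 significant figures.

61.4 h

Flow-weighted average: C = (2.350·9.500 + 0.2880·551.0) / 2.638 = 181.0/2.638 = 68.62 mg/L.
68.62·exp(−k·t) = 10 → t = ln(68.62/10)/k = 221000 s = 61.39 h.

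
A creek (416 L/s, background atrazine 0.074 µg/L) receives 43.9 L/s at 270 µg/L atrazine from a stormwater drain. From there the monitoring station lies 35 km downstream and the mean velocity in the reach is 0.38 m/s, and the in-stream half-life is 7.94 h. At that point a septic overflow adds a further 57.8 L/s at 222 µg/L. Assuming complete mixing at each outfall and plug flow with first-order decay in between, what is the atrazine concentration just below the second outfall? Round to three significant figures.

27.2 µg/L

Mass balance: C = (416.0·0.07400 + 43.90·270.0) / 459.9 = 11880/459.9 = 25.84 µg/L; combined flow 459.9 L/s.
Travel time t = 35·1000 / 0.38 = 92110 s = 25.58 h.
Half-life 7.94 h → k = ln 2 / 7.94 = 0.08730 h⁻¹ = 2.095 d⁻¹.
Decay over the reach: 25.84·exp(−kt) = 25.84·0.1072 = 2.769 µg/L.
Second outfall: C = (459.9·2.769 + 57.80·222.0)/517.7 = 27.25 µg/L.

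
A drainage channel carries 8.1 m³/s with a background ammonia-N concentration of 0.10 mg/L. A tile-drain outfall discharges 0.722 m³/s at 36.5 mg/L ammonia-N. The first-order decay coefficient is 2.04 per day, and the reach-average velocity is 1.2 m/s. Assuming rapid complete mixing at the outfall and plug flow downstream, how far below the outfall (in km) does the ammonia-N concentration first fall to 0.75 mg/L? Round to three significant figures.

Mixed concentration C = ΣQC/ΣQ = (8.100·0.1000 + 0.7220·36.50) / 8.822 = 27.16/8.822 = 3.079 mg/L.
Set 3.079·exp(−k·t) = 0.75 → t = ln(3.079/0.75)/k = 59810 s = 16.62 h.
Distance = v·t = 1.2·59810 = 71780 m = 71.78 km.

71.8 km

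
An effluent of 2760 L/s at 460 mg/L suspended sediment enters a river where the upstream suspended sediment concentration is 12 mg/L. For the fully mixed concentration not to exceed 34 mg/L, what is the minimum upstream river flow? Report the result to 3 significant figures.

53400 L/s

Set C_mix = 34: (Q·12.00 + 2760·460.0) / (Q + 2760) = 34
→ Q = 2760·(460.0 − 34)/(34 − 12.00) = 53440 L/s.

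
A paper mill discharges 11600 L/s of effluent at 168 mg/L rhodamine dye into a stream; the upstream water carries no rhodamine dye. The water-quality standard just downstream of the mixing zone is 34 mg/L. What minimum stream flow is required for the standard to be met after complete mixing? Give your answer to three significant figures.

Set C_mix = 34: (Q·0 + 11600·168.0) / (Q + 11600) = 34
→ Q = 11600·(168.0 − 34)/(34 − 0) = 45720 L/s.

45700 L/s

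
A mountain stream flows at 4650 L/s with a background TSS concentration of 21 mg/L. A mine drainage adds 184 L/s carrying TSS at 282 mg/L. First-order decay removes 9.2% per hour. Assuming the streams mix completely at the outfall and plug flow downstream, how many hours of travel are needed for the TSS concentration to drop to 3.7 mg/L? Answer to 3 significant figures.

After mixing, C = (4650·21.00 + 184.0·282.0) / 4834 = 149500/4834 = 30.93 mg/L.
9.2%/h lost → k = −ln(1 − 0.092) = 0.09651 h⁻¹.
30.93·exp(−k·t) = 3.7 → t = ln(30.93/3.7)/k = 79210 s = 22.00 h.

22.0 h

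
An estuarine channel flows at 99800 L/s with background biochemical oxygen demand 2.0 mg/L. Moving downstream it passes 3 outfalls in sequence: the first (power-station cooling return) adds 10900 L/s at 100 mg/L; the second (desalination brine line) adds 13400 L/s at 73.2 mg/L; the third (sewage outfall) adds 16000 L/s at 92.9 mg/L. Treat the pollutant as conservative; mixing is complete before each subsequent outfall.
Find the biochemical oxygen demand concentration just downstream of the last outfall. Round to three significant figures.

After outfall 1: Q = 99800 + 10900 = 110700 L/s; C = (99800·2.000 + 10900·100.0)/110700 = 11.65 mg/L.
After outfall 2: Q = 110700 + 13400 = 124100 L/s; C = (110700·11.65 + 13400·73.20)/124100 = 18.30 mg/L.
After outfall 3: Q = 124100 + 16000 = 140100 L/s; C = (124100·18.30 + 16000·92.90)/140100 = 26.82 mg/L.

26.8 mg/L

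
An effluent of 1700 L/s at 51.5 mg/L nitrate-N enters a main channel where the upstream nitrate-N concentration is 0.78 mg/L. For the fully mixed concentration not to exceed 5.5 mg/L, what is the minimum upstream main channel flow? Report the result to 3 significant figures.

16600 L/s

Set C_mix = 5.5: (Q·0.7800 + 1700·51.50) / (Q + 1700) = 5.5
→ Q = 1700·(51.50 − 5.5)/(5.5 − 0.7800) = 16570 L/s.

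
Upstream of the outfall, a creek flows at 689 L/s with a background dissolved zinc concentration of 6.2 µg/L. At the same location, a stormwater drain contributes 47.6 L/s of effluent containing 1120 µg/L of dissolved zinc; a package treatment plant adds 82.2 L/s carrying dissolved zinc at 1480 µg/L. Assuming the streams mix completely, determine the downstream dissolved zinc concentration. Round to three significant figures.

Mixed concentration C = ΣQC/ΣQ = (689.0·6.200 + 47.60·1120 + 82.20·1480) / 818.8 = 179200/818.8 = 218.9 µg/L.

219 µg/L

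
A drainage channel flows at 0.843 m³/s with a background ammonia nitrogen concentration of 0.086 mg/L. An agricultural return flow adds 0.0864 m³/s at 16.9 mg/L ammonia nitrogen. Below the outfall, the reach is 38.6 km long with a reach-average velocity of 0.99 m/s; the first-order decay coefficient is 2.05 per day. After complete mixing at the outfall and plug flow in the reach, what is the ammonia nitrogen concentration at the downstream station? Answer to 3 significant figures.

0.654 mg/L

Flow-weighted average: C = (0.8430·0.08600 + 0.08640·16.90) / 0.9294 = 1.533/0.9294 = 1.649 mg/L.
Travel time t = 38.6·1000 / 0.99 = 38990 s = 10.83 h.
Decay over the reach: 1.649·exp(−kt) = 1.649·0.3965 = 0.6538 mg/L.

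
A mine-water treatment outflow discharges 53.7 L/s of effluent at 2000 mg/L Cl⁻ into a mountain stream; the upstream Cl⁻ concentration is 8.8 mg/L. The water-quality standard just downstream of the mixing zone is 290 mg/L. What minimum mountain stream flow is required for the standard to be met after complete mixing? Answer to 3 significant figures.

327 L/s

Set C_mix = 290: (Q·8.800 + 53.70·2000) / (Q + 53.70) = 290
→ Q = 53.70·(2000 − 290)/(290 − 8.800) = 326.6 L/s.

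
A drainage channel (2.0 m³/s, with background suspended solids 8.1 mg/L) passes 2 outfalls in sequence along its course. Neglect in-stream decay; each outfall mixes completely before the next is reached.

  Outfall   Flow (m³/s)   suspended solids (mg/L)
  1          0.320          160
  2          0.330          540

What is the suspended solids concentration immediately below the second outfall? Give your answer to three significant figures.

92.7 mg/L

After outfall 1: Q = 2.000 + 0.3200 = 2.320 m³/s; C = (2.000·8.100 + 0.3200·160.0)/2.320 = 29.05 mg/L.
After outfall 2: Q = 2.320 + 0.3300 = 2.650 m³/s; C = (2.320·29.05 + 0.3300·540.0)/2.650 = 92.68 mg/L.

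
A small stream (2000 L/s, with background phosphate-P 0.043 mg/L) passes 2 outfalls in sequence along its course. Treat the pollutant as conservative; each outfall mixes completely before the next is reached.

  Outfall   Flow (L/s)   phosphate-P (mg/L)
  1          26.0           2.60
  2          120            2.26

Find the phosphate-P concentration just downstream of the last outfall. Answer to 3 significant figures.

0.198 mg/L

Outfall 1: combined Q = 2026 L/s; C = (2000·0.04300 + 26.00·2.600)/2026 = 0.07581 mg/L.
Outfall 2: combined Q = 2146 L/s; C = (2026·0.07581 + 120.0·2.260)/2146 = 0.1979 mg/L.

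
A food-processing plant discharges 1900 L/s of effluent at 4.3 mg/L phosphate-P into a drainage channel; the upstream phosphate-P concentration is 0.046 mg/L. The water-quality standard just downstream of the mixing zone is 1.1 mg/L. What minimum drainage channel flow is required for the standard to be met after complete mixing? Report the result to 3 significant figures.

Set C_mix = 1.1: (Q·0.04600 + 1900·4.300) / (Q + 1900) = 1.1
→ Q = 1900·(4.300 − 1.1)/(1.1 − 0.04600) = 5769 L/s.

5770 L/s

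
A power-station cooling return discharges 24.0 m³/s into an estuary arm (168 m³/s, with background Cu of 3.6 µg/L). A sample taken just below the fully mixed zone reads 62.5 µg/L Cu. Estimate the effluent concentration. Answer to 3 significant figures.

475 µg/L

Mass balance: 168.0·3.600 + 24.00·Cₑ = 192.0·62.50
→ Cₑ = (192.0·62.50 − 168.0·3.600) / 24.00 = 474.8 µg/L.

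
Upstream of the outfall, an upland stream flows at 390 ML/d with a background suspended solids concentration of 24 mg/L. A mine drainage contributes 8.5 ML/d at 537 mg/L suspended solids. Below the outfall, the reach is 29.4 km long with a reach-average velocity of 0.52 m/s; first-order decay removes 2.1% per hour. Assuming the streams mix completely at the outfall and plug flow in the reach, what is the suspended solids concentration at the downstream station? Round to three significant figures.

25.0 mg/L

Mixed concentration C = ΣQC/ΣQ = (390.0·24.00 + 8.500·537.0) / 398.5 = 13920/398.5 = 34.94 mg/L.
Travel time t = 29.4·1000 / 0.52 = 56540 s = 15.71 h.
2.1%/h lost → k = −ln(1 − 0.021) = 0.02122 h⁻¹.
First-order decay: C = 34.94·exp(−k·t) = 34.94·0.7165 = 25.04 mg/L.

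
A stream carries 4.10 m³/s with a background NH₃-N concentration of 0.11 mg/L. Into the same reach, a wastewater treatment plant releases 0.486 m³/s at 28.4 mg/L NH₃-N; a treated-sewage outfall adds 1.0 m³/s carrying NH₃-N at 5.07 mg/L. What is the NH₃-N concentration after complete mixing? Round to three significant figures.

3.46 mg/L

Mixed concentration C = ΣQC/ΣQ = (4.100·0.1100 + 0.4860·28.40 + 1.000·5.070) / 5.586 = 19.32/5.586 = 3.459 mg/L.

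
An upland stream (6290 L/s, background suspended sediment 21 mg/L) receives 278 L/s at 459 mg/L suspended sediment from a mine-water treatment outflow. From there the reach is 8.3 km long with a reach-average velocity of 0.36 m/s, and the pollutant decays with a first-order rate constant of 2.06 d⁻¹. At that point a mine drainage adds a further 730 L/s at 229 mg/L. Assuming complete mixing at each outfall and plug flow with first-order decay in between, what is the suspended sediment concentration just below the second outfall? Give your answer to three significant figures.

43.4 mg/L

Flow-weighted average: C = (6290·21.00 + 278.0·459.0) / 6568 = 259700/6568 = 39.54 mg/L; combined flow 6568 L/s.
Travel time t = 8.3·1000 / 0.36 = 23060 s = 6.404 h.
Applying C = C₀e^(−kt): 39.54 × 0.5771 = 22.82 mg/L.
Second outfall: C = (6568·22.82 + 730.0·229.0)/7298 = 43.44 mg/L.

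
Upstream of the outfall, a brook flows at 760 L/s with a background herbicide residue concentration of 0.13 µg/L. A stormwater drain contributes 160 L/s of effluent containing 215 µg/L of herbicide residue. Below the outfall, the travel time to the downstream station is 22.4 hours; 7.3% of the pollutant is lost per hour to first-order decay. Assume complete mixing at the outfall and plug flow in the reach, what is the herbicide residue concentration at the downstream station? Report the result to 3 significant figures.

6.86 µg/L

Conservation of mass: C = (760.0·0.1300 + 160.0·215.0) / 920.0 = 34500/920.0 = 37.50 µg/L.
7.3%/h lost → k = −ln(1 − 0.073) = 0.07580 h⁻¹.
Decay over the reach: 37.50·exp(−kt) = 37.50·0.1831 = 6.864 µg/L.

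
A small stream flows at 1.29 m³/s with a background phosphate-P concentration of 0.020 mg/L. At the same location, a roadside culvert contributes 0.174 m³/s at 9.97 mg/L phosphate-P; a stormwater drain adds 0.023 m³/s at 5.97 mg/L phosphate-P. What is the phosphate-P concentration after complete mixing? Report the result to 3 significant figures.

1.28 mg/L

Flow-weighted average: C = (1.290·0.02000 + 0.1740·9.970 + 0.02300·5.970) / 1.487 = 1.898/1.487 = 1.276 mg/L.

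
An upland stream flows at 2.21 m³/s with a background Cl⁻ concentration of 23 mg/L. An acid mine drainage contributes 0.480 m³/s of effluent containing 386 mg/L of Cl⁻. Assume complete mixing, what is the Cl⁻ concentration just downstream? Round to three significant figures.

87.8 mg/L

Flow-weighted average: C = (2.210·23.00 + 0.4800·386.0) / 2.690 = 236.1/2.690 = 87.77 mg/L.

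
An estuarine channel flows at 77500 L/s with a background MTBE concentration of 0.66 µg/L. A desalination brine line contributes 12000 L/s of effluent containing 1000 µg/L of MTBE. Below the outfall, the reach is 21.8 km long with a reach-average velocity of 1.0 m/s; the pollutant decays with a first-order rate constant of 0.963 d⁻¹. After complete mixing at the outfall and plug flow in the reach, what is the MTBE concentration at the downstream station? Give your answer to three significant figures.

Mixed concentration C = ΣQC/ΣQ = (77500·0.6600 + 12000·1000) / 89500 = 12050000/89500 = 134.6 µg/L.
Travel time t = 21.8·1000 / 1.0 = 21800 s = 6.056 h.
Applying C = C₀e^(−kt): 134.6 × 0.7843 = 105.6 µg/L.

106 µg/L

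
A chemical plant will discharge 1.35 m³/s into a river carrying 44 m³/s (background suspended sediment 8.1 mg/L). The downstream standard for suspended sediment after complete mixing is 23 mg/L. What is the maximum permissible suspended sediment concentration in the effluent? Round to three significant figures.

At the limit, (Qr·Cr + Qe·Cₑ)/(Qr + Qe) = 23:
Cₑ = (45.35·23 − 44.00·8.100) / 1.350 = 508.6 mg/L.

509 mg/L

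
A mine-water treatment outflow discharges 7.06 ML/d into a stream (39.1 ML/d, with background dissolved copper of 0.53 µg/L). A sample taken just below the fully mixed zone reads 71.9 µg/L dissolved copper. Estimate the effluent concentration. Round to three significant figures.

467 µg/L

Mass balance: 39.10·0.5300 + 7.060·Cₑ = 46.16·71.90
→ Cₑ = (46.16·71.90 − 39.10·0.5300) / 7.060 = 467.2 µg/L.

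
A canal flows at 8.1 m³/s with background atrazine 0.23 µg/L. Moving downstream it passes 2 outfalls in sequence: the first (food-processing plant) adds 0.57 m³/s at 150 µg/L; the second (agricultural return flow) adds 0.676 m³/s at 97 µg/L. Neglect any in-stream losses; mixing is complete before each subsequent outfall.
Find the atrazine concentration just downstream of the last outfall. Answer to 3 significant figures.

After outfall 1: Q = 8.100 + 0.5700 = 8.670 m³/s; C = (8.100·0.2300 + 0.5700·150.0)/8.670 = 10.08 µg/L.
After outfall 2: Q = 8.670 + 0.6760 = 9.346 m³/s; C = (8.670·10.08 + 0.6760·97.00)/9.346 = 16.36 µg/L.

16.4 µg/L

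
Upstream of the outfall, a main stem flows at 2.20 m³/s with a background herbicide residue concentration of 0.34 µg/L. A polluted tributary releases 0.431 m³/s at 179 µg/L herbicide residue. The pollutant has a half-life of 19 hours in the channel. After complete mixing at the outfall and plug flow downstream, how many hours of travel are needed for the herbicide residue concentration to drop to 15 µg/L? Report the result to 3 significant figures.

18.6 h

After mixing, C = (2.200·0.3400 + 0.4310·179.0) / 2.631 = 77.90/2.631 = 29.61 µg/L.
Half-life 19 h → k = ln 2 / 19 = 0.03648 h⁻¹ = 0.8756 d⁻¹.
29.61·exp(−k·t) = 15 → t = ln(29.61/15)/k = 67100 s = 18.64 h.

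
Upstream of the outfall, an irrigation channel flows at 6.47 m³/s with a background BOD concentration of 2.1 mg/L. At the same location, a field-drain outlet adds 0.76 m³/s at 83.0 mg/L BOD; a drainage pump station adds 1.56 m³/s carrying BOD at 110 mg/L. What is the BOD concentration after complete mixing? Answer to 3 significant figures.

28.2 mg/L

Flow-weighted average: C = (6.470·2.100 + 0.7600·83.00 + 1.560·110.0) / 8.790 = 248.3/8.790 = 28.24 mg/L.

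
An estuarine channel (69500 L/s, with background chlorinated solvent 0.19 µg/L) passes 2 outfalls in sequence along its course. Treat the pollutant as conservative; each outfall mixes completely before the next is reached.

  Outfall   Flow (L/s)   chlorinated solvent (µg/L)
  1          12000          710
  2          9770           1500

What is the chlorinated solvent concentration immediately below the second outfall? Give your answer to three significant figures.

254 µg/L

Below outfall 1: Q → 81500 L/s, C = (69500·0.1900 + 12000·710.0)/81500 = 104.7 µg/L.
Below outfall 2: Q → 91270 L/s, C = (81500·104.7 + 9770·1500)/91270 = 254.1 µg/L.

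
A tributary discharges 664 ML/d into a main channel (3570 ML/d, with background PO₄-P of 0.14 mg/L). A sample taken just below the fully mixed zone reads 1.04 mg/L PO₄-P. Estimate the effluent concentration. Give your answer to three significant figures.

Mass balance: 3570·0.1400 + 664.0·Cₑ = 4234·1.040
→ Cₑ = (4234·1.040 − 3570·0.1400) / 664.0 = 5.879 mg/L.

5.88 mg/L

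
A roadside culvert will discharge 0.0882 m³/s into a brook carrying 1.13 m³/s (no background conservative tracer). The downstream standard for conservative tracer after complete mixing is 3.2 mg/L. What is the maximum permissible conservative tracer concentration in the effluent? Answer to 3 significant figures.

44.2 mg/L

At the limit, (Qr·Cr + Qe·Cₑ)/(Qr + Qe) = 3.2:
Cₑ = (1.218·3.2 − 1.130·0) / 0.08820 = 44.20 mg/L.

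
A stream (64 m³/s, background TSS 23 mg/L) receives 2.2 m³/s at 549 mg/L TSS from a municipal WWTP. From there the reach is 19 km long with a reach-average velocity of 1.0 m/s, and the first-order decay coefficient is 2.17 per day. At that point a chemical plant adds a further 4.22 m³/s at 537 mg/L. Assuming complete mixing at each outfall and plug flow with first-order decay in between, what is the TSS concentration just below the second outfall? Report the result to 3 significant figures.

55.8 mg/L

Mass balance: C = (64.00·23.00 + 2.200·549.0) / 66.20 = 2680/66.20 = 40.48 mg/L; combined flow 66.20 m³/s.
Travel time t = 19·1000 / 1.0 = 19000 s = 5.278 h.
After decay, C = 40.48 × e^(−kt) = 40.48 × 0.6205 = 25.12 mg/L.
Second outfall: C = (66.20·25.12 + 4.220·537.0)/70.42 = 55.79 mg/L.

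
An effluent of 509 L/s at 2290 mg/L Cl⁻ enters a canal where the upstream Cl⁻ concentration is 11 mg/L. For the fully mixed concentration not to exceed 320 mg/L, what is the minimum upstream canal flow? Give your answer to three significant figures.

3250 L/s

Set C_mix = 320: (Q·11.00 + 509.0·2290) / (Q + 509.0) = 320
→ Q = 509.0·(2290 − 320)/(320 − 11.00) = 3245 L/s.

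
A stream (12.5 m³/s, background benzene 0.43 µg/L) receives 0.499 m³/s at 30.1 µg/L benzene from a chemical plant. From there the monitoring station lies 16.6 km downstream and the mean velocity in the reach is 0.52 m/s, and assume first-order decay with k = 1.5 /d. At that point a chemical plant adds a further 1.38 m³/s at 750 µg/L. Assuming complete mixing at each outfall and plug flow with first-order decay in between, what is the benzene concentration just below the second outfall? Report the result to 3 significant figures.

72.8 µg/L

Conservation of mass: C = (12.50·0.4300 + 0.4990·30.10) / 13.00 = 20.39/13.00 = 1.569 µg/L; combined flow 13.00 m³/s.
Travel time t = 16.6·1000 / 0.52 = 31920 s = 8.868 h.
First-order decay: C = 1.569·exp(−k·t) = 1.569·0.5745 = 0.9014 µg/L.
Second outfall: C = (13.00·0.9014 + 1.380·750.0)/14.38 = 72.79 µg/L.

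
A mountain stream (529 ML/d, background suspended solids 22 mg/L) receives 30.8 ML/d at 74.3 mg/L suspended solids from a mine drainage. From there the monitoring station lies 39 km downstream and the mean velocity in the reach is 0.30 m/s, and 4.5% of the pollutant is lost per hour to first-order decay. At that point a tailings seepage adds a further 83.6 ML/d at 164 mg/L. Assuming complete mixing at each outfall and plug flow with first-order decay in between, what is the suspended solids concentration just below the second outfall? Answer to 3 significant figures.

25.4 mg/L

Mass balance: C = (529.0·22.00 + 30.80·74.30) / 559.8 = 13930/559.8 = 24.88 mg/L; combined flow 559.8 ML/d.
Travel time t = 39·1000 / 0.30 = 130000 s = 36.11 h.
4.5%/h lost → k = −ln(1 − 0.045) = 0.04604 h⁻¹.
Applying C = C₀e^(−kt): 24.88 × 0.1896 = 4.717 mg/L.
At the second outfall, C = (559.8·4.717 + 83.60·164.0) / (559.8 + 83.60) = 25.41 mg/L.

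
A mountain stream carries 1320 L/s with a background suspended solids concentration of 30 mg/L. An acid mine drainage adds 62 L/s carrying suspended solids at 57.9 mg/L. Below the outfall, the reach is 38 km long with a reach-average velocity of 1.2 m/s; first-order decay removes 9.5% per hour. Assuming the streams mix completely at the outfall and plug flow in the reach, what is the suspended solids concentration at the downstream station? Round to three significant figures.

Flow-weighted average: C = (1320·30.00 + 62.00·57.90) / 1382 = 43190/1382 = 31.25 mg/L.
Travel time t = 38·1000 / 1.2 = 31670 s = 8.796 h.
9.5%/h lost → k = −ln(1 − 0.095) = 0.09982 h⁻¹.
After decay, C = 31.25 × e^(−kt) = 31.25 × 0.4156 = 12.99 mg/L.

13.0 mg/L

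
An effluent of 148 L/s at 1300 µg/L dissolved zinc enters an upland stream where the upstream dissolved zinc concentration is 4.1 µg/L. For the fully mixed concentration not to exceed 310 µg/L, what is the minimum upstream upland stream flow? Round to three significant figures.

Set C_mix = 310: (Q·4.100 + 148.0·1300) / (Q + 148.0) = 310
→ Q = 148.0·(1300 − 310)/(310 − 4.100) = 479.0 L/s.

479 L/s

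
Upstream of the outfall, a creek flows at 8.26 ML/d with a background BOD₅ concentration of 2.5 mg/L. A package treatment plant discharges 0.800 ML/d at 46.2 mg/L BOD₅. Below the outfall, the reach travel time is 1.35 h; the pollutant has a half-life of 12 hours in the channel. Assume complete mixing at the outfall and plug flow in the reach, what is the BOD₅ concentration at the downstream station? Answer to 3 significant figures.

Conservation of mass: C = (8.260·2.500 + 0.8000·46.20) / 9.060 = 57.61/9.060 = 6.359 mg/L.
Half-life 12 h → k = ln 2 / 12 = 0.05776 h⁻¹ = 1.386 d⁻¹.
First-order decay: C = 6.359·exp(−k·t) = 6.359·0.9250 = 5.882 mg/L.

5.88 mg/L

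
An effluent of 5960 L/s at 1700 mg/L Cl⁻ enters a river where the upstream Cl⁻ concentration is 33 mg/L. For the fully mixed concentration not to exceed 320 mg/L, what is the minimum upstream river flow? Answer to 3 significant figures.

Set C_mix = 320: (Q·33.00 + 5960·1700) / (Q + 5960) = 320
→ Q = 5960·(1700 − 320)/(320 − 33.00) = 28660 L/s.

28700 L/s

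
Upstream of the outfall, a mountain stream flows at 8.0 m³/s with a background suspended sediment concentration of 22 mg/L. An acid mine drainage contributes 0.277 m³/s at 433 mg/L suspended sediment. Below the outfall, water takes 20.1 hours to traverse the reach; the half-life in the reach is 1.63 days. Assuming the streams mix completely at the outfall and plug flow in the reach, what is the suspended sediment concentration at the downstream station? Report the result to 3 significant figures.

After mixing, C = (8.000·22.00 + 0.2770·433.0) / 8.277 = 295.9/8.277 = 35.75 mg/L.
Half-life 1.63 d → k = ln 2 / 1.63 = 0.4252 d⁻¹.
Applying C = C₀e^(−kt): 35.75 × 0.7004 = 25.04 mg/L.

25.0 mg/L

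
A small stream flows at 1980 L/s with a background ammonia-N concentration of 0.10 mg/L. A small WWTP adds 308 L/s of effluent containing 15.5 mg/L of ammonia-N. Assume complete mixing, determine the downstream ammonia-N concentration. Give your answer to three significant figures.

2.17 mg/L

Flow-weighted average: C = (1980·0.1000 + 308.0·15.50) / 2288 = 4972/2288 = 2.173 mg/L.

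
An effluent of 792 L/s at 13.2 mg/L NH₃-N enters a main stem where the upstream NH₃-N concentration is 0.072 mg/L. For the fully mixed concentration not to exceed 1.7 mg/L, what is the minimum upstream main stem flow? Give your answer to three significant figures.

Set C_mix = 1.7: (Q·0.07200 + 792.0·13.20) / (Q + 792.0) = 1.7
→ Q = 792.0·(13.20 − 1.7)/(1.7 − 0.07200) = 5595 L/s.

5590 L/s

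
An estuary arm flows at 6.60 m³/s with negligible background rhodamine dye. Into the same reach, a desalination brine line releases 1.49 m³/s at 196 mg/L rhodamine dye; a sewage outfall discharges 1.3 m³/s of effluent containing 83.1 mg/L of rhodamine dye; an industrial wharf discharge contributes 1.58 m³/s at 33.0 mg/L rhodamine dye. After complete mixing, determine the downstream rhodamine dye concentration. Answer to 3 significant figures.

Mass balance: C = (6.600·0 + 1.490·196.0 + 1.300·83.10 + 1.580·33.00) / 10.97 = 452.2/10.97 = 41.22 mg/L.

41.2 mg/L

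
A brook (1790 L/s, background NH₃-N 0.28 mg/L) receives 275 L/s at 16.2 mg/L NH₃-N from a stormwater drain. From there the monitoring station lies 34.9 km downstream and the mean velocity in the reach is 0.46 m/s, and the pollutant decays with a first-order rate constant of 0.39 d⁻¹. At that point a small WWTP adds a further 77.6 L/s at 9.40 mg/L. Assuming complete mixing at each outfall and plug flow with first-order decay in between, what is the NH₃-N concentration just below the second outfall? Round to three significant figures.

Mixed concentration C = ΣQC/ΣQ = (1790·0.2800 + 275.0·16.20) / 2065 = 4956/2065 = 2.400 mg/L; combined flow 2065 L/s.
Travel time t = 34.9·1000 / 0.46 = 75870 s = 21.07 h.
Applying C = C₀e^(−kt): 2.400 × 0.7100 = 1.704 mg/L.
Second outfall: C = (2065·1.704 + 77.60·9.400)/2143 = 1.983 mg/L.

1.98 mg/L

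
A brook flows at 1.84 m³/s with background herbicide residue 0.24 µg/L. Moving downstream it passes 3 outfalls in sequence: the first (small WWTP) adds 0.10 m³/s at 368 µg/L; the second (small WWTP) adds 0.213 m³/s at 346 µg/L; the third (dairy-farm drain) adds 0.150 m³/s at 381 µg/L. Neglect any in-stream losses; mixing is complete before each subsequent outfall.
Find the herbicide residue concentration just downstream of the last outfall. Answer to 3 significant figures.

After outfall 1: Q = 1.840 + 0.1000 = 1.940 m³/s; C = (1.840·0.2400 + 0.1000·368.0)/1.940 = 19.20 µg/L.
After outfall 2: Q = 1.940 + 0.2130 = 2.153 m³/s; C = (1.940·19.20 + 0.2130·346.0)/2.153 = 51.53 µg/L.
After outfall 3: Q = 2.153 + 0.1500 = 2.303 m³/s; C = (2.153·51.53 + 0.1500·381.0)/2.303 = 72.99 µg/L.

73.0 µg/L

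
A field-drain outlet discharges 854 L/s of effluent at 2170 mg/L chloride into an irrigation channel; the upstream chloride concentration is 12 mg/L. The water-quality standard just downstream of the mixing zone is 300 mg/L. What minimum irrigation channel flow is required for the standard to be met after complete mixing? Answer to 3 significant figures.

Set C_mix = 300: (Q·12.00 + 854.0·2170) / (Q + 854.0) = 300
→ Q = 854.0·(2170 − 300)/(300 − 12.00) = 5545 L/s.

5550 L/s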